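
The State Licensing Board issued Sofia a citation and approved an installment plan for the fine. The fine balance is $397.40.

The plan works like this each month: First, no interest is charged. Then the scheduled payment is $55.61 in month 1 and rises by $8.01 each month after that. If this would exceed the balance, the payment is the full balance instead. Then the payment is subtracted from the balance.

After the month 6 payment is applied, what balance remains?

$0.00

Month 1: opening $397.40; payment $55.61; balance $341.79
Month 2: opening $341.79; payment $63.62; balance $278.17
Month 3: opening $278.17; payment $71.63; balance $206.54
Month 4: opening $206.54; payment $79.64; balance $126.90
Month 5: opening $126.90; payment $87.65; balance $39.25
Month 6: opening $39.25; payment $39.25; balance $0.00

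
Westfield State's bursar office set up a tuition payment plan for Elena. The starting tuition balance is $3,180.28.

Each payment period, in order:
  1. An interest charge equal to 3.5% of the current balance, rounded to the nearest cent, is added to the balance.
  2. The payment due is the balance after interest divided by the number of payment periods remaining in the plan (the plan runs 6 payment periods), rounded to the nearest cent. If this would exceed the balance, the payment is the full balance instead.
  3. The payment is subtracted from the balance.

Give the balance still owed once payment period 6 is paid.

Payment period 1: opening $3,180.28; interest $111.31 → $3,291.59; payment $548.60; balance $2,742.99
Payment period 2: opening $2,742.99; interest $96.00 → $2,838.99; payment $567.80; balance $2,271.19
Payment period 3: opening $2,271.19; interest $79.49 → $2,350.68; payment $587.67; balance $1,763.01
Payment period 4: opening $1,763.01; interest $61.71 → $1,824.72; payment $608.24; balance $1,216.48
Payment period 5: opening $1,216.48; interest $42.58 → $1,259.06; payment $629.53; balance $629.53
Payment period 6: opening $629.53; interest $22.03 → $651.56; payment $651.56; balance $0.00

$0.00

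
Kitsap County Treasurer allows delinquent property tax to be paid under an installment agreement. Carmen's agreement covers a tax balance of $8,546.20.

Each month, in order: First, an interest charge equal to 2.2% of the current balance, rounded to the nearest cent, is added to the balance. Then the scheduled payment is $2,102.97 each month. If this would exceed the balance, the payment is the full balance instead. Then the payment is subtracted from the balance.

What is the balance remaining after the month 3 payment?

$2,674.03

Month 1: opening $8,546.20; interest $188.02 → $8,734.22; payment $2,102.97; balance $6,631.25
Month 2: opening $6,631.25; interest $145.89 → $6,777.14; payment $2,102.97; balance $4,674.17
Month 3: opening $4,674.17; interest $102.83 → $4,777.00; payment $2,102.97; balance $2,674.03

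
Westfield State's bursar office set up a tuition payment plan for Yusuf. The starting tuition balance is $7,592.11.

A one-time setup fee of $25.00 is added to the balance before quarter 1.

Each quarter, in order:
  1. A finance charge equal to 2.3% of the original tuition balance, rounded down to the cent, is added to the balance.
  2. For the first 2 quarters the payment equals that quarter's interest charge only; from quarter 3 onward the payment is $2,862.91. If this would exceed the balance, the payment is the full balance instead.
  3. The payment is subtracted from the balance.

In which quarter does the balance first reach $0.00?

Quarter 1: opening $7,617.11; interest $174.61 → $7,791.72; payment $174.61; balance $7,617.11
Quarter 2: opening $7,617.11; interest $174.61 → $7,791.72; payment $174.61; balance $7,617.11
Quarter 3: opening $7,617.11; interest $174.61 → $7,791.72; payment $2,862.91; balance $4,928.81
Quarter 4: opening $4,928.81; interest $174.61 → $5,103.42; payment $2,862.91; balance $2,240.51
Quarter 5: opening $2,240.51; interest $174.61 → $2,415.12; payment $2,415.12; balance $0.00
Balance reaches $0.00 in quarter 5.

5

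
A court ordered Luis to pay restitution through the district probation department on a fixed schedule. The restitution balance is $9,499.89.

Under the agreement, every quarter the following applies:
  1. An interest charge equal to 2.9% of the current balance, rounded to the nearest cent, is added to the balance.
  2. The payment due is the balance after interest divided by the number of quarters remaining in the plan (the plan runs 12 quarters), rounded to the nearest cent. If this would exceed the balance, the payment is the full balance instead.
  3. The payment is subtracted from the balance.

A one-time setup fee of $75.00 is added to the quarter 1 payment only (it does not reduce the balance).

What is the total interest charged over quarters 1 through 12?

Quarter 1: $9,499.89 +$275.50 interest = $9,775.39; pay $814.62 (+ $75.00 fee) → $8,960.77
Quarter 2: $8,960.77 +$259.86 interest = $9,220.63; pay $838.24 → $8,382.39
Quarter 3: $8,382.39 +$243.09 interest = $8,625.48; pay $862.55 → $7,762.93
Quarter 4: $7,762.93 +$225.12 interest = $7,988.05; pay $887.56 → $7,100.49
Quarter 5: $7,100.49 +$205.91 interest = $7,306.40; pay $913.30 → $6,393.10
Quarter 6: $6,393.10 +$185.40 interest = $6,578.50; pay $939.79 → $5,638.71
Quarter 7: $5,638.71 +$163.52 interest = $5,802.23; pay $967.04 → $4,835.19
Quarter 8: $4,835.19 +$140.22 interest = $4,975.41; pay $995.08 → $3,980.33
Quarter 9: $3,980.33 +$115.43 interest = $4,095.76; pay $1,023.94 → $3,071.82
Quarter 10: $3,071.82 +$89.08 interest = $3,160.90; pay $1,053.63 → $2,107.27
Quarter 11: $2,107.27 +$61.11 interest = $2,168.38; pay $1,084.19 → $1,084.19
Quarter 12: $1,084.19 +$31.44 interest = $1,115.63; pay $1,115.63 → $0.00
Total interest: $275.50 + $259.86 + $243.09 + $225.12 + $205.91 + $185.40 + $163.52 + $140.22 + $115.43 + $89.08 + $61.11 + $31.44 = $1,995.68

$1,995.68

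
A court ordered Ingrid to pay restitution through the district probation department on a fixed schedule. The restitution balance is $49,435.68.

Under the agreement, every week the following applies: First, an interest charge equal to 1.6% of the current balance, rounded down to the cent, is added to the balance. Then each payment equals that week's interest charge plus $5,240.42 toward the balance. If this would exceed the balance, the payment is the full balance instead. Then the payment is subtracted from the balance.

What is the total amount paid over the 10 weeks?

Week 1: $49,435.68 +$790.97 interest = $50,226.65; pay $6,031.39 → $44,195.26
Week 2: $44,195.26 +$707.12 interest = $44,902.38; pay $5,947.54 → $38,954.84
Week 3: $38,954.84 +$623.27 interest = $39,578.11; pay $5,863.69 → $33,714.42
Week 4: $33,714.42 +$539.43 interest = $34,253.85; pay $5,779.85 → $28,474.00
Week 5: $28,474.00 +$455.58 interest = $28,929.58; pay $5,696.00 → $23,233.58
Week 6: $23,233.58 +$371.73 interest = $23,605.31; pay $5,612.15 → $17,993.16
Week 7: $17,993.16 +$287.89 interest = $18,281.05; pay $5,528.31 → $12,752.74
Week 8: $12,752.74 +$204.04 interest = $12,956.78; pay $5,444.46 → $7,512.32
Week 9: $7,512.32 +$120.19 interest = $7,632.51; pay $5,360.61 → $2,271.90
Week 10: $2,271.90 +$36.35 interest = $2,308.25; pay $2,308.25 → $0.00
Total paid: $53,572.25

$53,572.25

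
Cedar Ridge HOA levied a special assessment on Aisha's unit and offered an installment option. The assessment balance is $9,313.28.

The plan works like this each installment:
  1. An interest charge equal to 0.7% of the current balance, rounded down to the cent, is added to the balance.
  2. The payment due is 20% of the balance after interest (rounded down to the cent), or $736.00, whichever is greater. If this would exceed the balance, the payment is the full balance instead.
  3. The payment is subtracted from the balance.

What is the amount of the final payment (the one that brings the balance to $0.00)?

$276.36

Installment 1: opening $9,313.28; interest $65.19 → $9,378.47; payment $1,875.69; balance $7,502.78
Installment 2: opening $7,502.78; interest $52.51 → $7,555.29; payment $1,511.05; balance $6,044.24
Installment 3: opening $6,044.24; interest $42.30 → $6,086.54; payment $1,217.30; balance $4,869.24
Installment 4: opening $4,869.24; interest $34.08 → $4,903.32; payment $980.66; balance $3,922.66
Installment 5: opening $3,922.66; interest $27.45 → $3,950.11; payment $790.02; balance $3,160.09
Installment 6: opening $3,160.09; interest $22.12 → $3,182.21; payment $736.00; balance $2,446.21
Installment 7: opening $2,446.21; interest $17.12 → $2,463.33; payment $736.00; balance $1,727.33
Installment 8: opening $1,727.33; interest $12.09 → $1,739.42; payment $736.00; balance $1,003.42
Installment 9: opening $1,003.42; interest $7.02 → $1,010.44; payment $736.00; balance $274.44
Installment 10: opening $274.44; interest $1.92 → $276.36; payment $276.36; balance $0.00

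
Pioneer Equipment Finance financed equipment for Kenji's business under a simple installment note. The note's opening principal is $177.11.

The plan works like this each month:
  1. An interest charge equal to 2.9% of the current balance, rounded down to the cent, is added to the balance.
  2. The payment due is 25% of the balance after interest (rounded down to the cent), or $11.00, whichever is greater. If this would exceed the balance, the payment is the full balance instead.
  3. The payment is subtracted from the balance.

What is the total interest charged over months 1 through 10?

# | Opening | Interest | Payment | End bal
1 | $177.11 | $5.13 | $45.56 | $136.68
2 | $136.68 | $3.96 | $35.16 | $105.48
3 | $105.48 | $3.05 | $27.13 | $81.40
4 | $81.40 | $2.36 | $20.94 | $62.82
5 | $62.82 | $1.82 | $16.16 | $48.48
6 | $48.48 | $1.40 | $12.47 | $37.41
7 | $37.41 | $1.08 | $11.00 | $27.49
8 | $27.49 | $0.79 | $11.00 | $17.28
9 | $17.28 | $0.50 | $11.00 | $6.78
10 | $6.78 | $0.19 | $6.97 | $0.00
Total interest: $5.13 + $3.96 + $3.05 + $2.36 + $1.82 + $1.40 + $1.08 + $0.79 + $0.50 + $0.19 = $20.28

$20.28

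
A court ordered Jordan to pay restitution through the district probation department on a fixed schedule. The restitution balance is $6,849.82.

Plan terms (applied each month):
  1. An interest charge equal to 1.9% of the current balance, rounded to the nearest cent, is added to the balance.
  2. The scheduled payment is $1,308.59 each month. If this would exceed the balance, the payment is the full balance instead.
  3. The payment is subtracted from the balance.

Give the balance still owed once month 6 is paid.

$0.00

Month 1: $6,849.82 +$130.15 interest = $6,979.97; pay $1,308.59 → $5,671.38
Month 2: $5,671.38 +$107.76 interest = $5,779.14; pay $1,308.59 → $4,470.55
Month 3: $4,470.55 +$84.94 interest = $4,555.49; pay $1,308.59 → $3,246.90
Month 4: $3,246.90 +$61.69 interest = $3,308.59; pay $1,308.59 → $2,000.00
Month 5: $2,000.00 +$38.00 interest = $2,038.00; pay $1,308.59 → $729.41
Month 6: $729.41 +$13.86 interest = $743.27; pay $743.27 → $0.00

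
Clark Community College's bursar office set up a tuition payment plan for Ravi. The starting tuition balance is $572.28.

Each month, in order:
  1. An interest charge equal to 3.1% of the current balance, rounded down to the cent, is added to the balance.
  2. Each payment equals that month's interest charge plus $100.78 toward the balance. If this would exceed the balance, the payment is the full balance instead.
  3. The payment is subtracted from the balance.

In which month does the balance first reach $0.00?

6

Month 1: $572.28 +$17.74 interest = $590.02; pay $118.52 → $471.50
Month 2: $471.50 +$14.61 interest = $486.11; pay $115.39 → $370.72
Month 3: $370.72 +$11.49 interest = $382.21; pay $112.27 → $269.94
Month 4: $269.94 +$8.36 interest = $278.30; pay $109.14 → $169.16
Month 5: $169.16 +$5.24 interest = $174.40; pay $106.02 → $68.38
Month 6: $68.38 +$2.11 interest = $70.49; pay $70.49 → $0.00
Balance reaches $0.00 in month 6.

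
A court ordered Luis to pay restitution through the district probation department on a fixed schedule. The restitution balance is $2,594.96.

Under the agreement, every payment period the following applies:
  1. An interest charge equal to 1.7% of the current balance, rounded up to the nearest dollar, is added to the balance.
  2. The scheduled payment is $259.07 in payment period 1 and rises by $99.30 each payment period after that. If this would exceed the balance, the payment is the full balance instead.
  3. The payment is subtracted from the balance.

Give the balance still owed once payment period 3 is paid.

# | Opening | Interest | Payment | End bal
1 | $2,594.96 | $45.00 | $259.07 | $2,380.89
2 | $2,380.89 | $41.00 | $358.37 | $2,063.52
3 | $2,063.52 | $36.00 | $457.67 | $1,641.85

$1,641.85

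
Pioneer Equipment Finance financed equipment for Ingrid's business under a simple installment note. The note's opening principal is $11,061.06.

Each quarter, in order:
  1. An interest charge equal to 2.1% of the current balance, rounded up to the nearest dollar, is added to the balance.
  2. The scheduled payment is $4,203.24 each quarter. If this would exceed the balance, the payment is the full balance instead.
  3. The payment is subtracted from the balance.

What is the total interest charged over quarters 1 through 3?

Quarter 1: opening $11,061.06; interest $233.00 → $11,294.06; payment $4,203.24; balance $7,090.82
Quarter 2: opening $7,090.82; interest $149.00 → $7,239.82; payment $4,203.24; balance $3,036.58
Quarter 3: opening $3,036.58; interest $64.00 → $3,100.58; payment $3,100.58; balance $0.00
Total interest: $233.00 + $149.00 + $64.00 = $446.00

$446.00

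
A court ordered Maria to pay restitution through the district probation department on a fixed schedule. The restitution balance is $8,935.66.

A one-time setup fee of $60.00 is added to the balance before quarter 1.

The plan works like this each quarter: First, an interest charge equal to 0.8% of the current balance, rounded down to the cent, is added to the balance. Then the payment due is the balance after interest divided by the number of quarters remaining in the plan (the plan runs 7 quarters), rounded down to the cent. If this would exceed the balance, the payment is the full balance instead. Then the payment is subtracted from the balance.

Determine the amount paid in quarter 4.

Quarter 1: opening $8,995.66; interest $71.96 → $9,067.62; payment $1,295.37; balance $7,772.25
Quarter 2: opening $7,772.25; interest $62.17 → $7,834.42; payment $1,305.73; balance $6,528.69
Quarter 3: opening $6,528.69; interest $52.22 → $6,580.91; payment $1,316.18; balance $5,264.73
Quarter 4: opening $5,264.73; interest $42.11 → $5,306.84; payment $1,326.71; balance $3,980.13

$1,326.71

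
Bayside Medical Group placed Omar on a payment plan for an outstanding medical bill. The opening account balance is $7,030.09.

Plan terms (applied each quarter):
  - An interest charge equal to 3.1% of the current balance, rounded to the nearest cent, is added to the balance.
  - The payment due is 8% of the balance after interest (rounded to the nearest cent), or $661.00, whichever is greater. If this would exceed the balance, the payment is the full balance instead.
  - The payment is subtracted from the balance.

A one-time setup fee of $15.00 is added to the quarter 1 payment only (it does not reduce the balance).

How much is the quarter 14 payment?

$69.21

Quarter 1: $7,030.09 +$217.93 interest = $7,248.02; pay $661.00 (+ $15.00 fee) → $6,587.02
Quarter 2: $6,587.02 +$204.20 interest = $6,791.22; pay $661.00 → $6,130.22
Quarter 3: $6,130.22 +$190.04 interest = $6,320.26; pay $661.00 → $5,659.26
Quarter 4: $5,659.26 +$175.44 interest = $5,834.70; pay $661.00 → $5,173.70
Quarter 5: $5,173.70 +$160.38 interest = $5,334.08; pay $661.00 → $4,673.08
Quarter 6: $4,673.08 +$144.87 interest = $4,817.95; pay $661.00 → $4,156.95
Quarter 7: $4,156.95 +$128.87 interest = $4,285.82; pay $661.00 → $3,624.82
Quarter 8: $3,624.82 +$112.37 interest = $3,737.19; pay $661.00 → $3,076.19
Quarter 9: $3,076.19 +$95.36 interest = $3,171.55; pay $661.00 → $2,510.55
Quarter 10: $2,510.55 +$77.83 interest = $2,588.38; pay $661.00 → $1,927.38
Quarter 11: $1,927.38 +$59.75 interest = $1,987.13; pay $661.00 → $1,326.13
Quarter 12: $1,326.13 +$41.11 interest = $1,367.24; pay $661.00 → $706.24
Quarter 13: $706.24 +$21.89 interest = $728.13; pay $661.00 → $67.13
Quarter 14: $67.13 +$2.08 interest = $69.21; pay $69.21 → $0.00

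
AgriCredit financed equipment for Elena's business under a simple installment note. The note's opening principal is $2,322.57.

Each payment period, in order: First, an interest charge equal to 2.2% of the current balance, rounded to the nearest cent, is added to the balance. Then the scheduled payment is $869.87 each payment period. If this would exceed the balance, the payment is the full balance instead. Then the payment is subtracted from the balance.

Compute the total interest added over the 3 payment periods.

$98.85

Payment period 1: $2,322.57 +$51.10 interest = $2,373.67; pay $869.87 → $1,503.80
Payment period 2: $1,503.80 +$33.08 interest = $1,536.88; pay $869.87 → $667.01
Payment period 3: $667.01 +$14.67 interest = $681.68; pay $681.68 → $0.00
Total interest: $51.10 + $33.08 + $14.67 = $98.85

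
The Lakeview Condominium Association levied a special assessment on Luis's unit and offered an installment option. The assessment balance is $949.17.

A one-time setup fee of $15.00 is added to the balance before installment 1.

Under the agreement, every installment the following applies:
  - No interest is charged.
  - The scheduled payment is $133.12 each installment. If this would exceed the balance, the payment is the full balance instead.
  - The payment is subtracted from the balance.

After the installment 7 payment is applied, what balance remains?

$32.33

Installment 1: $964.17 − $133.12 → $831.05
Installment 2: $831.05 − $133.12 → $697.93
Installment 3: $697.93 − $133.12 → $564.81
Installment 4: $564.81 − $133.12 → $431.69
Installment 5: $431.69 − $133.12 → $298.57
Installment 6: $298.57 − $133.12 → $165.45
Installment 7: $165.45 − $133.12 → $32.33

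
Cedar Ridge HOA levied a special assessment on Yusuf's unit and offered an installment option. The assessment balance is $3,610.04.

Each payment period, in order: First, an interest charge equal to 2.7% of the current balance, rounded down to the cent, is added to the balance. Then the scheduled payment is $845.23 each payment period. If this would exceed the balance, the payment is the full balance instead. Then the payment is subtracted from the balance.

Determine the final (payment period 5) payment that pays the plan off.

# | Opening | Interest | Payment | End bal
1 | $3,610.04 | $97.47 | $845.23 | $2,862.28
2 | $2,862.28 | $77.28 | $845.23 | $2,094.33
3 | $2,094.33 | $56.54 | $845.23 | $1,305.64
4 | $1,305.64 | $35.25 | $845.23 | $495.66
5 | $495.66 | $13.38 | $509.04 | $0.00

$509.04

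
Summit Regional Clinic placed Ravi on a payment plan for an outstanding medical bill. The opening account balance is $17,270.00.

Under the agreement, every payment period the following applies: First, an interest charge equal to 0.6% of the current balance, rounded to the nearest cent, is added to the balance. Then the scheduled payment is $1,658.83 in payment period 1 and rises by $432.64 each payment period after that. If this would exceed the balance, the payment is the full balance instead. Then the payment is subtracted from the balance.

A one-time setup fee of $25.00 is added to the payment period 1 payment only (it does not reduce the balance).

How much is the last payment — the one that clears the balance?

Payment period 1: opening $17,270.00; interest $103.62 → $17,373.62; payment $1,658.83 (+ $25.00 fee); balance $15,714.79
Payment period 2: opening $15,714.79; interest $94.29 → $15,809.08; payment $2,091.47; balance $13,717.61
Payment period 3: opening $13,717.61; interest $82.31 → $13,799.92; payment $2,524.11; balance $11,275.81
Payment period 4: opening $11,275.81; interest $67.65 → $11,343.46; payment $2,956.75; balance $8,386.71
Payment period 5: opening $8,386.71; interest $50.32 → $8,437.03; payment $3,389.39; balance $5,047.64
Payment period 6: opening $5,047.64; interest $30.29 → $5,077.93; payment $3,822.03; balance $1,255.90
Payment period 7: opening $1,255.90; interest $7.54 → $1,263.44; payment $1,263.44; balance $0.00

$1,263.44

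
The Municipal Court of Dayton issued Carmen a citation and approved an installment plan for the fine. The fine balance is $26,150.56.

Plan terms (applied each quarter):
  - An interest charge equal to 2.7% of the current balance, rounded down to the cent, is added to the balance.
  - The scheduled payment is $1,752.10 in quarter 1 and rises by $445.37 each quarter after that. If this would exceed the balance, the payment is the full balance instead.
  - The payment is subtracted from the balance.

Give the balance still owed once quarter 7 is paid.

Quarter 1: $26,150.56 +$706.06 interest = $26,856.62; pay $1,752.10 → $25,104.52
Quarter 2: $25,104.52 +$677.82 interest = $25,782.34; pay $2,197.47 → $23,584.87
Quarter 3: $23,584.87 +$636.79 interest = $24,221.66; pay $2,642.84 → $21,578.82
Quarter 4: $21,578.82 +$582.62 interest = $22,161.44; pay $3,088.21 → $19,073.23
Quarter 5: $19,073.23 +$514.97 interest = $19,588.20; pay $3,533.58 → $16,054.62
Quarter 6: $16,054.62 +$433.47 interest = $16,488.09; pay $3,978.95 → $12,509.14
Quarter 7: $12,509.14 +$337.74 interest = $12,846.88; pay $4,424.32 → $8,422.56

$8,422.56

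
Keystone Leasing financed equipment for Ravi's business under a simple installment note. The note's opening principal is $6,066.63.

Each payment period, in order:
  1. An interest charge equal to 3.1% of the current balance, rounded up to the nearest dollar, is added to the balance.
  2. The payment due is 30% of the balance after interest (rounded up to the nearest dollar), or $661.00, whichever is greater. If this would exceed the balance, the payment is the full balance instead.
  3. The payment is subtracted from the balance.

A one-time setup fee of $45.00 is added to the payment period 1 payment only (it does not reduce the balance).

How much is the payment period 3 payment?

$978.00

Payment period 1: $6,066.63 +$189.00 interest = $6,255.63; pay $1,877.00 (+ $45.00 fee) → $4,378.63
Payment period 2: $4,378.63 +$136.00 interest = $4,514.63; pay $1,355.00 → $3,159.63
Payment period 3: $3,159.63 +$98.00 interest = $3,257.63; pay $978.00 → $2,279.63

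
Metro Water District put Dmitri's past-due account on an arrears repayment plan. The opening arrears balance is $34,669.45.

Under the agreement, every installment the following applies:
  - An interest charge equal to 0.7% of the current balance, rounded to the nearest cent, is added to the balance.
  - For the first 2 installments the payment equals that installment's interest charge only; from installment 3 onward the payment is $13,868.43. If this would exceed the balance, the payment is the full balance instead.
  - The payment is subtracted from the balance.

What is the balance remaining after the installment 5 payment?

# | Opening | Interest | Payment | End bal
1 | $34,669.45 | $242.69 | $242.69 | $34,669.45
2 | $34,669.45 | $242.69 | $242.69 | $34,669.45
3 | $34,669.45 | $242.69 | $13,868.43 | $21,043.71
4 | $21,043.71 | $147.31 | $13,868.43 | $7,322.59
5 | $7,322.59 | $51.26 | $7,373.85 | $0.00

$0.00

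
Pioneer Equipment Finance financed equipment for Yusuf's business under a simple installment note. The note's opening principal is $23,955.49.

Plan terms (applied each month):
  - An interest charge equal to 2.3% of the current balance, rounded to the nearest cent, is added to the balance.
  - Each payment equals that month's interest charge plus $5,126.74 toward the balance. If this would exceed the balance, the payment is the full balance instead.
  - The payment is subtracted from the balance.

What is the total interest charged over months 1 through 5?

$1,575.74

Month 1: opening $23,955.49; interest $550.98 → $24,506.47; payment $5,677.72; balance $18,828.75
Month 2: opening $18,828.75; interest $433.06 → $19,261.81; payment $5,559.80; balance $13,702.01
Month 3: opening $13,702.01; interest $315.15 → $14,017.16; payment $5,441.89; balance $8,575.27
Month 4: opening $8,575.27; interest $197.23 → $8,772.50; payment $5,323.97; balance $3,448.53
Month 5: opening $3,448.53; interest $79.32 → $3,527.85; payment $3,527.85; balance $0.00
Total interest: $550.98 + $433.06 + $315.15 + $197.23 + $79.32 = $1,575.74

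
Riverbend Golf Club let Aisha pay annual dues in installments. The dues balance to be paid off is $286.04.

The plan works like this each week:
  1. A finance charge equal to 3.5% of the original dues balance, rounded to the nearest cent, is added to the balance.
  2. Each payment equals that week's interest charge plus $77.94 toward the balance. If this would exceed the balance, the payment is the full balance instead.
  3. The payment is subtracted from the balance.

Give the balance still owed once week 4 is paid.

Week 1: $286.04 +$10.01 interest = $296.05; pay $87.95 → $208.10
Week 2: $208.10 +$10.01 interest = $218.11; pay $87.95 → $130.16
Week 3: $130.16 +$10.01 interest = $140.17; pay $87.95 → $52.22
Week 4: $52.22 +$10.01 interest = $62.23; pay $62.23 → $0.00

$0.00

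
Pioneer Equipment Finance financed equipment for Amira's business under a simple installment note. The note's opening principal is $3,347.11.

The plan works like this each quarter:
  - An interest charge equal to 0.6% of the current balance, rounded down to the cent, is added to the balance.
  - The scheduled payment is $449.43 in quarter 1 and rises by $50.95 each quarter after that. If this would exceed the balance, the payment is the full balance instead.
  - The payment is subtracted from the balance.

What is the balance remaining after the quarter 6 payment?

$0.00

Quarter 1: opening $3,347.11; interest $20.08 → $3,367.19; payment $449.43; balance $2,917.76
Quarter 2: opening $2,917.76; interest $17.50 → $2,935.26; payment $500.38; balance $2,434.88
Quarter 3: opening $2,434.88; interest $14.60 → $2,449.48; payment $551.33; balance $1,898.15
Quarter 4: opening $1,898.15; interest $11.38 → $1,909.53; payment $602.28; balance $1,307.25
Quarter 5: opening $1,307.25; interest $7.84 → $1,315.09; payment $653.23; balance $661.86
Quarter 6: opening $661.86; interest $3.97 → $665.83; payment $665.83; balance $0.00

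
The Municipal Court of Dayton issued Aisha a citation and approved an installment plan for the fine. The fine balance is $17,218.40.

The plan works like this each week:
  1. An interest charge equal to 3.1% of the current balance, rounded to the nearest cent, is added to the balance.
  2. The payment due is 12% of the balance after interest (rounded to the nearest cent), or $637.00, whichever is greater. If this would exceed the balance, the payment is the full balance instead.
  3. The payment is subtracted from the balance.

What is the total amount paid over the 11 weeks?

$15,097.24

# | Opening | Interest | Payment | End bal
1 | $17,218.40 | $533.77 | $2,130.26 | $15,621.91
2 | $15,621.91 | $484.28 | $1,932.74 | $14,173.45
3 | $14,173.45 | $439.38 | $1,753.54 | $12,859.29
4 | $12,859.29 | $398.64 | $1,590.95 | $11,666.98
5 | $11,666.98 | $361.68 | $1,443.44 | $10,585.22
6 | $10,585.22 | $328.14 | $1,309.60 | $9,603.76
7 | $9,603.76 | $297.72 | $1,188.18 | $8,713.30
8 | $8,713.30 | $270.11 | $1,078.01 | $7,905.40
9 | $7,905.40 | $245.07 | $978.06 | $7,172.41
10 | $7,172.41 | $222.34 | $887.37 | $6,507.38
11 | $6,507.38 | $201.73 | $805.09 | $5,904.02
Total paid: $15,097.24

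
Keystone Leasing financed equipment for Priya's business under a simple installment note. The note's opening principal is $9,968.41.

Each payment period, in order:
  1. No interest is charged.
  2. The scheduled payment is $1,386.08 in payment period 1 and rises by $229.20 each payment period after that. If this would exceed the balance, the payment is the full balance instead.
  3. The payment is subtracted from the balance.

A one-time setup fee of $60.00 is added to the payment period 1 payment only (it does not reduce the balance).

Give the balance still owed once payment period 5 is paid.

$746.01

# | Opening | Payment | Fee | End bal
1 | $9,968.41 | $1,386.08 | $60.00 | $8,582.33
2 | $8,582.33 | $1,615.28 | — | $6,967.05
3 | $6,967.05 | $1,844.48 | — | $5,122.57
4 | $5,122.57 | $2,073.68 | — | $3,048.89
5 | $3,048.89 | $2,302.88 | — | $746.01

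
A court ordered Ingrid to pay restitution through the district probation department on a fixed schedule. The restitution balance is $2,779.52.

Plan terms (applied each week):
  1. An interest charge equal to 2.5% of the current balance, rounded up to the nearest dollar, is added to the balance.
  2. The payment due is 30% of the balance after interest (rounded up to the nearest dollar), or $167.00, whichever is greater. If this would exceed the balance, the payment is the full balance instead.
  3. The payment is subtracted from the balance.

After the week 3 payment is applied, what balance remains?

# | Opening | Interest | Payment | End bal
1 | $2,779.52 | $70.00 | $855.00 | $1,994.52
2 | $1,994.52 | $50.00 | $614.00 | $1,430.52
3 | $1,430.52 | $36.00 | $440.00 | $1,026.52

$1,026.52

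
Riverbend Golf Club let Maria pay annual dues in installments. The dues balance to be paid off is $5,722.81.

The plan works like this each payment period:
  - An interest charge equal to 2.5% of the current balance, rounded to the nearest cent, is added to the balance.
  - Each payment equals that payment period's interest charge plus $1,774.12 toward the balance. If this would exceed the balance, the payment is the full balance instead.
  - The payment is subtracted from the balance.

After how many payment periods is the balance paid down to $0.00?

4

Payment period 1: opening $5,722.81; interest $143.07 → $5,865.88; payment $1,917.19; balance $3,948.69
Payment period 2: opening $3,948.69; interest $98.72 → $4,047.41; payment $1,872.84; balance $2,174.57
Payment period 3: opening $2,174.57; interest $54.36 → $2,228.93; payment $1,828.48; balance $400.45
Payment period 4: opening $400.45; interest $10.01 → $410.46; payment $410.46; balance $0.00
Balance reaches $0.00 in payment period 4.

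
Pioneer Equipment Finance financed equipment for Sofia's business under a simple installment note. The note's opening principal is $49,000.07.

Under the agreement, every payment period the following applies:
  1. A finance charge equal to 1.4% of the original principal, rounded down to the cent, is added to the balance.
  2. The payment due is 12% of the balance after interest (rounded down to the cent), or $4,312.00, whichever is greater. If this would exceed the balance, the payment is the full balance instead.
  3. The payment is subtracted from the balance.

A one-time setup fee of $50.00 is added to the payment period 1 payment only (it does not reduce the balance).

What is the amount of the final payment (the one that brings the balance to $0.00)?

Payment period 1: $49,000.07 +$686.00 interest = $49,686.07; pay $5,962.32 (+ $50.00 fee) → $43,723.75
Payment period 2: $43,723.75 +$686.00 interest = $44,409.75; pay $5,329.17 → $39,080.58
Payment period 3: $39,080.58 +$686.00 interest = $39,766.58; pay $4,771.98 → $34,994.60
Payment period 4: $34,994.60 +$686.00 interest = $35,680.60; pay $4,312.00 → $31,368.60
Payment period 5: $31,368.60 +$686.00 interest = $32,054.60; pay $4,312.00 → $27,742.60
Payment period 6: $27,742.60 +$686.00 interest = $28,428.60; pay $4,312.00 → $24,116.60
Payment period 7: $24,116.60 +$686.00 interest = $24,802.60; pay $4,312.00 → $20,490.60
Payment period 8: $20,490.60 +$686.00 interest = $21,176.60; pay $4,312.00 → $16,864.60
Payment period 9: $16,864.60 +$686.00 interest = $17,550.60; pay $4,312.00 → $13,238.60
Payment period 10: $13,238.60 +$686.00 interest = $13,924.60; pay $4,312.00 → $9,612.60
Payment period 11: $9,612.60 +$686.00 interest = $10,298.60; pay $4,312.00 → $5,986.60
Payment period 12: $5,986.60 +$686.00 interest = $6,672.60; pay $4,312.00 → $2,360.60
Payment period 13: $2,360.60 +$686.00 interest = $3,046.60; pay $3,046.60 → $0.00

$3,046.60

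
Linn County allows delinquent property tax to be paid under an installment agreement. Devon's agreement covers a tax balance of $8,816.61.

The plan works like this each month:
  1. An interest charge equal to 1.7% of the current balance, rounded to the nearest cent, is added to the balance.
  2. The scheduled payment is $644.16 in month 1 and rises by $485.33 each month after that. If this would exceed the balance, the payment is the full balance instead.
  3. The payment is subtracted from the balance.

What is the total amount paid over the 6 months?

Month 1: $8,816.61 +$149.88 interest = $8,966.49; pay $644.16 → $8,322.33
Month 2: $8,322.33 +$141.48 interest = $8,463.81; pay $1,129.49 → $7,334.32
Month 3: $7,334.32 +$124.68 interest = $7,459.00; pay $1,614.82 → $5,844.18
Month 4: $5,844.18 +$99.35 interest = $5,943.53; pay $2,100.15 → $3,843.38
Month 5: $3,843.38 +$65.34 interest = $3,908.72; pay $2,585.48 → $1,323.24
Month 6: $1,323.24 +$22.50 interest = $1,345.74; pay $1,345.74 → $0.00
Total paid: $9,419.84

$9,419.84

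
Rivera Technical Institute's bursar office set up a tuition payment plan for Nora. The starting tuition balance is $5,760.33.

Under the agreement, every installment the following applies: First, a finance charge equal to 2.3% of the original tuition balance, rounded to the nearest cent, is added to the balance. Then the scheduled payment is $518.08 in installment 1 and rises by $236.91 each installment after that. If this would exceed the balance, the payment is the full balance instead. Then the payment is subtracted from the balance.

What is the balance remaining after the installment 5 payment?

Installment 1: opening $5,760.33; interest $132.49 → $5,892.82; payment $518.08; balance $5,374.74
Installment 2: opening $5,374.74; interest $132.49 → $5,507.23; payment $754.99; balance $4,752.24
Installment 3: opening $4,752.24; interest $132.49 → $4,884.73; payment $991.90; balance $3,892.83
Installment 4: opening $3,892.83; interest $132.49 → $4,025.32; payment $1,228.81; balance $2,796.51
Installment 5: opening $2,796.51; interest $132.49 → $2,929.00; payment $1,465.72; balance $1,463.28

$1,463.28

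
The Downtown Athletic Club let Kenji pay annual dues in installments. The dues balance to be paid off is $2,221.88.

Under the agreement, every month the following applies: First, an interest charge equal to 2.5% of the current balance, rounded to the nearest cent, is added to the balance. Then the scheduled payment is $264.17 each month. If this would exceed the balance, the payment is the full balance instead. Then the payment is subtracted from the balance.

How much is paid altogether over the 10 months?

# | Opening | Interest | Payment | End bal
1 | $2,221.88 | $55.55 | $264.17 | $2,013.26
2 | $2,013.26 | $50.33 | $264.17 | $1,799.42
3 | $1,799.42 | $44.99 | $264.17 | $1,580.24
4 | $1,580.24 | $39.51 | $264.17 | $1,355.58
5 | $1,355.58 | $33.89 | $264.17 | $1,125.30
6 | $1,125.30 | $28.13 | $264.17 | $889.26
7 | $889.26 | $22.23 | $264.17 | $647.32
8 | $647.32 | $16.18 | $264.17 | $399.33
9 | $399.33 | $9.98 | $264.17 | $145.14
10 | $145.14 | $3.63 | $148.77 | $0.00
Total paid: $2,526.30

$2,526.30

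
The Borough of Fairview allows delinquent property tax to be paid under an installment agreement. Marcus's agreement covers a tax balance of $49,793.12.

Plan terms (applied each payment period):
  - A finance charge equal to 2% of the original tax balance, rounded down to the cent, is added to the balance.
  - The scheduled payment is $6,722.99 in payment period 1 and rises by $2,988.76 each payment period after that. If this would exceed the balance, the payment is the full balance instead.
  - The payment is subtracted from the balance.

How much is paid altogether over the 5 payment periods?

$54,772.42

Payment period 1: $49,793.12 +$995.86 interest = $50,788.98; pay $6,722.99 → $44,065.99
Payment period 2: $44,065.99 +$995.86 interest = $45,061.85; pay $9,711.75 → $35,350.10
Payment period 3: $35,350.10 +$995.86 interest = $36,345.96; pay $12,700.51 → $23,645.45
Payment period 4: $23,645.45 +$995.86 interest = $24,641.31; pay $15,689.27 → $8,952.04
Payment period 5: $8,952.04 +$995.86 interest = $9,947.90; pay $9,947.90 → $0.00
Total paid: $54,772.42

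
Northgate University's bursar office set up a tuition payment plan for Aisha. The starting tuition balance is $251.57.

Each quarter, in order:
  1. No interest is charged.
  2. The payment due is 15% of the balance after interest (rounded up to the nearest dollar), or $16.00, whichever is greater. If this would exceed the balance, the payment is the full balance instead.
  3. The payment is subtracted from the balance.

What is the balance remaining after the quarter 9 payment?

Quarter 1: opening $251.57; payment $38.00; balance $213.57
Quarter 2: opening $213.57; payment $33.00; balance $180.57
Quarter 3: opening $180.57; payment $28.00; balance $152.57
Quarter 4: opening $152.57; payment $23.00; balance $129.57
Quarter 5: opening $129.57; payment $20.00; balance $109.57
Quarter 6: opening $109.57; payment $17.00; balance $92.57
Quarter 7: opening $92.57; payment $16.00; balance $76.57
Quarter 8: opening $76.57; payment $16.00; balance $60.57
Quarter 9: opening $60.57; payment $16.00; balance $44.57

$44.57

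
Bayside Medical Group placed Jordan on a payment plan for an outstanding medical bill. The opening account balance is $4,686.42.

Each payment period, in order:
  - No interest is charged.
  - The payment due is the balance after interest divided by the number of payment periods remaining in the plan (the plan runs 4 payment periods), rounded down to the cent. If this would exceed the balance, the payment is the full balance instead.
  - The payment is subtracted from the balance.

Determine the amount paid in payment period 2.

Payment period 1: $4,686.42 − $1,171.60 → $3,514.82
Payment period 2: $3,514.82 − $1,171.60 → $2,343.22

$1,171.60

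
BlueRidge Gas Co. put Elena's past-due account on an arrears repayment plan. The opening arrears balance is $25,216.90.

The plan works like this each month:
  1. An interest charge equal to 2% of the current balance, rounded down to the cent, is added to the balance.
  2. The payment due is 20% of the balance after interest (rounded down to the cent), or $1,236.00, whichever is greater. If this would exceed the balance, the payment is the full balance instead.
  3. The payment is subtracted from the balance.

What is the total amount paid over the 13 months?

$27,682.72

Month 1: opening $25,216.90; interest $504.33 → $25,721.23; payment $5,144.24; balance $20,576.99
Month 2: opening $20,576.99; interest $411.53 → $20,988.52; payment $4,197.70; balance $16,790.82
Month 3: opening $16,790.82; interest $335.81 → $17,126.63; payment $3,425.32; balance $13,701.31
Month 4: opening $13,701.31; interest $274.02 → $13,975.33; payment $2,795.06; balance $11,180.27
Month 5: opening $11,180.27; interest $223.60 → $11,403.87; payment $2,280.77; balance $9,123.10
Month 6: opening $9,123.10; interest $182.46 → $9,305.56; payment $1,861.11; balance $7,444.45
Month 7: opening $7,444.45; interest $148.88 → $7,593.33; payment $1,518.66; balance $6,074.67
Month 8: opening $6,074.67; interest $121.49 → $6,196.16; payment $1,239.23; balance $4,956.93
Month 9: opening $4,956.93; interest $99.13 → $5,056.06; payment $1,236.00; balance $3,820.06
Month 10: opening $3,820.06; interest $76.40 → $3,896.46; payment $1,236.00; balance $2,660.46
Month 11: opening $2,660.46; interest $53.20 → $2,713.66; payment $1,236.00; balance $1,477.66
Month 12: opening $1,477.66; interest $29.55 → $1,507.21; payment $1,236.00; balance $271.21
Month 13: opening $271.21; interest $5.42 → $276.63; payment $276.63; balance $0.00
Total paid: $27,682.72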